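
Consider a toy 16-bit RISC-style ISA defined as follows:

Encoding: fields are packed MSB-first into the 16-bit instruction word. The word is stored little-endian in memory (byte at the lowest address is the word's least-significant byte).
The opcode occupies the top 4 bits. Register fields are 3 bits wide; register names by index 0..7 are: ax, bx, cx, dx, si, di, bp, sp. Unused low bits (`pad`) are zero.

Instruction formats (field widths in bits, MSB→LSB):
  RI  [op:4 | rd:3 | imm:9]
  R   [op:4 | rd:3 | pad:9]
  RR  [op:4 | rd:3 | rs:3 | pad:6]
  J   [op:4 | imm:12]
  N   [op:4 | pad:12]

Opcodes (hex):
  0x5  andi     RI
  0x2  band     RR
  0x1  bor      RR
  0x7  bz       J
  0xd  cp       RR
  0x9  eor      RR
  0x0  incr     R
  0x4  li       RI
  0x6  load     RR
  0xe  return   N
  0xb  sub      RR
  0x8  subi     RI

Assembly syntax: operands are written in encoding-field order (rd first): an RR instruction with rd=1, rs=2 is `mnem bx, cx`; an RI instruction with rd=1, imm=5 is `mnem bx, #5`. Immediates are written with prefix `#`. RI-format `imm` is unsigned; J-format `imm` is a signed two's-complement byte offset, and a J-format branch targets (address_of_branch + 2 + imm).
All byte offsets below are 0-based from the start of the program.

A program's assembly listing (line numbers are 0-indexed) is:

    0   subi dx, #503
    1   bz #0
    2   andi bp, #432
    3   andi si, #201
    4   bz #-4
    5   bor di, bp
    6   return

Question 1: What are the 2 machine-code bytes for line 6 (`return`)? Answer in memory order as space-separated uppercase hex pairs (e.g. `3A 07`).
00 E0

L6: return op=0xe:4|pad=0:12 ⇒ 0xe000 ⇒ little 00 e0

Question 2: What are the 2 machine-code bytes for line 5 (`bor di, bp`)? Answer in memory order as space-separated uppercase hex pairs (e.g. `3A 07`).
line 5 (bor): pack op=0x1:4|rd=5:3|rs=6:3|pad=0:6 = 0x1b80; little→ 80 1b

80 1B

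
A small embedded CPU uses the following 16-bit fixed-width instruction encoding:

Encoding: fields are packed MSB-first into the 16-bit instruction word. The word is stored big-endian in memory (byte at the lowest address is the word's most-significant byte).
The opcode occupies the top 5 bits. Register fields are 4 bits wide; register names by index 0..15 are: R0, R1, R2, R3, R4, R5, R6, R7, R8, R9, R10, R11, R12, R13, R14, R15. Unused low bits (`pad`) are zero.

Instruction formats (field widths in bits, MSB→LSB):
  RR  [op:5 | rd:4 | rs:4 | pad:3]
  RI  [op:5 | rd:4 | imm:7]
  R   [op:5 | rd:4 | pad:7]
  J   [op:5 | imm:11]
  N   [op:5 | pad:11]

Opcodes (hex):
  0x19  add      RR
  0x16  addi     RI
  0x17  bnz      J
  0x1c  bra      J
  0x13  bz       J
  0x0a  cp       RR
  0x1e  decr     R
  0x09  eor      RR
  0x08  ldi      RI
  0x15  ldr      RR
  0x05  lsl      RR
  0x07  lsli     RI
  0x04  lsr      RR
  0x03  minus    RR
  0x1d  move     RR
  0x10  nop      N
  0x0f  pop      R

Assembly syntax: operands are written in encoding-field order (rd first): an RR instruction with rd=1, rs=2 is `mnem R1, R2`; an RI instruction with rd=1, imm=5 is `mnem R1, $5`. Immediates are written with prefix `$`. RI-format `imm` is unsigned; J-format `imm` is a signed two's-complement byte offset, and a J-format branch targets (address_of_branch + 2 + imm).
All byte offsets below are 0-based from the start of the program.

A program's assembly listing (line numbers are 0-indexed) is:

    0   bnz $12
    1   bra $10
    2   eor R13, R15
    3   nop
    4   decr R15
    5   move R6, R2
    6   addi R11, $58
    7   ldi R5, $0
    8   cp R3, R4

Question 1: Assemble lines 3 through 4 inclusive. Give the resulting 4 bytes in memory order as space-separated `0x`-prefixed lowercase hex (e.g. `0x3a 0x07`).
0x80 0x00 0xf7 0x80

3. nop fields op=0x10:5|pad=0:11 → word 8000h → 80 00
4. decr fields op=0x1e:5|rd=15:4|pad=0:7 → word f780h → f7 80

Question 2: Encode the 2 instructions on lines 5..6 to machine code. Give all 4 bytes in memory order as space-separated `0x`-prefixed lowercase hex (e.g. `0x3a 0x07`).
0xeb 0x10 0xb5 0xba

L5: move op=0x1d:5|rd=6:4|rs=2:4|pad=0:3 ⇒ 0xeb10 ⇒ big eb 10
L6: addi op=0x16:5|rd=11:4|imm=58:7 ⇒ 0xb5ba ⇒ big b5 ba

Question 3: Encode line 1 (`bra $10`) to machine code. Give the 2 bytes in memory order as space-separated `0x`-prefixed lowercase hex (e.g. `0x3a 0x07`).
line 1 (bra): pack op=0x1c:5|imm=10:11 = 0xe00a; big→ e0 0a

0xe0 0x0a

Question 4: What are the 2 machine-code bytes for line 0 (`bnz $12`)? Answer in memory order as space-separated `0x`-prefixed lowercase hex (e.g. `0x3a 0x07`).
0xb8 0x0c

0. bnz fields op=0x17:5|imm=12:11 → word b80ch → b8 0c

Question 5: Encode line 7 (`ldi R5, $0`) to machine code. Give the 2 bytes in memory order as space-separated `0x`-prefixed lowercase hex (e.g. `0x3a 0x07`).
7. ldi fields op=0x8:5|rd=5:4|imm=0:7 → word 4280h → 42 80

0x42 0x80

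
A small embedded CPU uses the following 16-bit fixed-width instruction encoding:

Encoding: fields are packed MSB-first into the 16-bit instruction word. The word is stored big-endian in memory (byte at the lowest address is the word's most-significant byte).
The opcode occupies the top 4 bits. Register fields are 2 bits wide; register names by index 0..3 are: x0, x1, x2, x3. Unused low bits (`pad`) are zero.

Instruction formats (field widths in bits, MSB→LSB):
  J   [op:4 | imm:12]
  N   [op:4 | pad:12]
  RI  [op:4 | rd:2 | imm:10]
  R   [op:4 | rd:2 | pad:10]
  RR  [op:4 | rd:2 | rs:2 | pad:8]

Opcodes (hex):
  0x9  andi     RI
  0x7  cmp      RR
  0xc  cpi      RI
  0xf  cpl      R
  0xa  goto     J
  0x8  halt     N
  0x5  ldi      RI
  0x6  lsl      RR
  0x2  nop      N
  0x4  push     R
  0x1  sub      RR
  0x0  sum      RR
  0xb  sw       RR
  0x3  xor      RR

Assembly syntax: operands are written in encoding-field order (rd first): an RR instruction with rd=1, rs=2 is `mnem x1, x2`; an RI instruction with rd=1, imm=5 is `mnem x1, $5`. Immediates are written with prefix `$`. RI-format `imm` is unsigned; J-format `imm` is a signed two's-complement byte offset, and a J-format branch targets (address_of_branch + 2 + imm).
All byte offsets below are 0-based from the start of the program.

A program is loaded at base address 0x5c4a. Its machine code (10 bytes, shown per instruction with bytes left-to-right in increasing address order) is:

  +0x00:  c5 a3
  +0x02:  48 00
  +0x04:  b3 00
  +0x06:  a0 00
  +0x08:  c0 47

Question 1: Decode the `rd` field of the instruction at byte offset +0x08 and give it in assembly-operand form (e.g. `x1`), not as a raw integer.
x0

@+08  big-endian(c0 47) = 0xc047
  opcode bits[15:12]=0xc: cpi/RI
  rd: (w>>10)&0x3=0x0 → x0
  imm: (w>>0)&0x3ff=0x47 → $71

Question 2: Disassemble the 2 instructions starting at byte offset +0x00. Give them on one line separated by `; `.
cpi x1, $419; push x2

off 0x00: read c5 a3 as big → 0xc5a3
  top 4b → 0xc → cpi [RI]
  [11:10] rd=1 = x1
  [9:0] imm=419 = $419
off 0x02: read 48 00 as big → 0x4800
  top 4b → 0x4 → push [R]
  [11:10] rd=2 = x2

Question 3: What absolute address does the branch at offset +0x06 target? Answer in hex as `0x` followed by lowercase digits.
0x5c52

@+06  big-endian(a0 00) = 0xa000
  op=0xa000>>12=0xa ⇒ goto (J)
  imm: (w>>0)&0xfff=0x0 → $0
  target = base 0x5c4a + off 0x06 + 2 + imm 0 = 0x5c52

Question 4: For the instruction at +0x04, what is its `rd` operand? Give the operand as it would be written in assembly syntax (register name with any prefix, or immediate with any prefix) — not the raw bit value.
off 0x04: read b3 00 as big → 0xb300
  top 4b → 0xb → sw [RR]
  [11:10] rd=0 = x0
  [9:8] rs=3 = x3

x0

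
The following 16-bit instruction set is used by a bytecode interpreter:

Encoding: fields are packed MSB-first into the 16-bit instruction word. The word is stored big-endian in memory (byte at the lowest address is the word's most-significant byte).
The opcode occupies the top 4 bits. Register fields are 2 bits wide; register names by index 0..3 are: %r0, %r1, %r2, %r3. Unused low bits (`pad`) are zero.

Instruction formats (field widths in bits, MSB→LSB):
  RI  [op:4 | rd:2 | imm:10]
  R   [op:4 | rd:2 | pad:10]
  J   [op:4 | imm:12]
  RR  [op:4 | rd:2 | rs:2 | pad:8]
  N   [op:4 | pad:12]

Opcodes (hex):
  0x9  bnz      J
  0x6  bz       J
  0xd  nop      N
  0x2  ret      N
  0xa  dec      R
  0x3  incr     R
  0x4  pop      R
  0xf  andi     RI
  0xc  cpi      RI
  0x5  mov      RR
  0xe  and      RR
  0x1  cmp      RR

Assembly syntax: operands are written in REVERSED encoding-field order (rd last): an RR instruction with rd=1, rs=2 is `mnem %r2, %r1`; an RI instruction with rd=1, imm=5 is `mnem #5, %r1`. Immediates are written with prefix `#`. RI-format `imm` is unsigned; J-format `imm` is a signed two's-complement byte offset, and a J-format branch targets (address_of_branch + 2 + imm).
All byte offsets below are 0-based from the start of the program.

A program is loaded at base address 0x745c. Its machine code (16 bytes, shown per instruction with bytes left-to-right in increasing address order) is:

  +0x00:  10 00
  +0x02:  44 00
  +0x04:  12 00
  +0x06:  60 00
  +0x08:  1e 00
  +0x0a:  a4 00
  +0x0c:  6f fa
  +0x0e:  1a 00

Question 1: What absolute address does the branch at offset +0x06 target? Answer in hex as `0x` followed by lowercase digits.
0x7464

off 0x06: read 60 00 as big → 0x6000
  top 4b → 0x6 → bz [J]
  imm: (w>>0)&0xfff=0x0 → #0
  target = base 0x745c + off 0x06 + 2 + imm 0 = 0x7464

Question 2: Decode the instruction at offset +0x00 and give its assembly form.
cmp %r0, %r0

+0x00: 10 00 ⇒ word 0x1000 (big)
  op=0x1000>>12=0x1 ⇒ cmp (RR)
  [11:10] rd=0 = %r0
  [9:8] rs=0 = %r0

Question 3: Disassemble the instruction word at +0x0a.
@+0a  big-endian(a4 00) = 0xa400
  opcode bits[15:12]=0xa: dec/R
  rd: (w>>10)&0x3=0x1 → %r1

dec %r1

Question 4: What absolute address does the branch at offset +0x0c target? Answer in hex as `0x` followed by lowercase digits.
[0c] 6f fa → 0x6ffa
  op=0x6ffa>>12=0x6 ⇒ bz (J)
  imm@[11:0]=0xffa (s12→-6) ⇒ #-6
  target = base 0x745c + off 0x0c + 2 + imm -6 = 0x7464

0x7464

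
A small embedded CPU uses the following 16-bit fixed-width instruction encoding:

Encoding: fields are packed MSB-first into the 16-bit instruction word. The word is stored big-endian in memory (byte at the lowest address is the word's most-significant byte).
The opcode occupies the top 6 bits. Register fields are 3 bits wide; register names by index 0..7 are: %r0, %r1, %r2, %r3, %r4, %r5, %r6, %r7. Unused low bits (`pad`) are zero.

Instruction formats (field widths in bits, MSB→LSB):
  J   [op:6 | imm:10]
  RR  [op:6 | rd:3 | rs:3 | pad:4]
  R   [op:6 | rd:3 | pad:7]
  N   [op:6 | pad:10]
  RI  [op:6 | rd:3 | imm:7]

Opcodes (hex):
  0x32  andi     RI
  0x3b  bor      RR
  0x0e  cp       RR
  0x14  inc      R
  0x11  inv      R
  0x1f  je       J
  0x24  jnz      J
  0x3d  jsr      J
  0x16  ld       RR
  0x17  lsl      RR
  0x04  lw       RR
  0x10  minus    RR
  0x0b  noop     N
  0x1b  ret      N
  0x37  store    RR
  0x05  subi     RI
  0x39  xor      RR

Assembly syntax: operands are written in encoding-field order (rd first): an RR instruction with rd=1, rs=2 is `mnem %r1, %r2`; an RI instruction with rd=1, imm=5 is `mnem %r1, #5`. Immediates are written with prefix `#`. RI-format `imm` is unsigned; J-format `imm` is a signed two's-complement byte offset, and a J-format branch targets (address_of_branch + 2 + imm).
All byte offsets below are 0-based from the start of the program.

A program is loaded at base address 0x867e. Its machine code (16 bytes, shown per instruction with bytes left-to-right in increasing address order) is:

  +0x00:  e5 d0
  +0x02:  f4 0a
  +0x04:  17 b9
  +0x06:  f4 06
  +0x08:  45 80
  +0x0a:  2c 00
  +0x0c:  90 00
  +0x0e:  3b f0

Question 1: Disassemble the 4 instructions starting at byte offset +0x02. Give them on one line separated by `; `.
jsr #10; subi %r7, #57; jsr #6; inv %r3

@+02  big-endian(f4 0a) = 0xf40a
  opcode bits[15:10]=0x3d: jsr/J
  [9:0] imm=10 = #10
@+04  big-endian(17 b9) = 0x17b9
  opcode bits[15:10]=0x5: subi/RI
  [9:7] rd=7 = %r7
  [6:0] imm=57 = #57
@+06  big-endian(f4 06) = 0xf406
  opcode bits[15:10]=0x3d: jsr/J
  [9:0] imm=6 = #6
@+08  big-endian(45 80) = 0x4580
  opcode bits[15:10]=0x11: inv/R
  [9:7] rd=3 = %r3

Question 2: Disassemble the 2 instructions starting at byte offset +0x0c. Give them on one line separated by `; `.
+0x0c: 90 00 ⇒ word 0x9000 (big)
  op=0x9000>>10=0x24 ⇒ jnz (J)
  imm@[9:0]=0x0 ⇒ #0
+0x0e: 3b f0 ⇒ word 0x3bf0 (big)
  op=0x3bf0>>10=0xe ⇒ cp (RR)
  rd@[9:7]=0x7 ⇒ %r7
  rs@[6:4]=0x7 ⇒ %r7

jnz #0; cp %r7, %r7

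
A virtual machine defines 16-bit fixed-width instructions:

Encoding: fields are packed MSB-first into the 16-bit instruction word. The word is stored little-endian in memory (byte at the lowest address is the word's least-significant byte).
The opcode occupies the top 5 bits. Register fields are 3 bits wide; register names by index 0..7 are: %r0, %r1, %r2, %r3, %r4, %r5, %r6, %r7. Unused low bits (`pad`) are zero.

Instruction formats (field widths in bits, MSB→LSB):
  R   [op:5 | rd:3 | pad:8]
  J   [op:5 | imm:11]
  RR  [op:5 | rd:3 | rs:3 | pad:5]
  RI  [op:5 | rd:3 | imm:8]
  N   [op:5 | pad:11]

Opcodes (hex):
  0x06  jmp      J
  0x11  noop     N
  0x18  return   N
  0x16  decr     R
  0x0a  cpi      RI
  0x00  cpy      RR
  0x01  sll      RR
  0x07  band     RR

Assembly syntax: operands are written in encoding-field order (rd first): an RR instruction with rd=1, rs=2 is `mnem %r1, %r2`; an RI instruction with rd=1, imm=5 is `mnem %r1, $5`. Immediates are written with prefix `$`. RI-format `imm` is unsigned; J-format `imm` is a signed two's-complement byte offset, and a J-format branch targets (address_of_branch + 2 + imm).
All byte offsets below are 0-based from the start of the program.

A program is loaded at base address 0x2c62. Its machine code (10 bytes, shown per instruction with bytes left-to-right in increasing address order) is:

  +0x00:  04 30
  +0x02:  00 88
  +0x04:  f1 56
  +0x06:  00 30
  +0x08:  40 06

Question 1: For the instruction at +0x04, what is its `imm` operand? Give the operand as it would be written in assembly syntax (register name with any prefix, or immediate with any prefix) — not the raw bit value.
$241

[04] f1 56 → 0x56f1
  op=0x56f1>>11=0xa ⇒ cpi (RI)
  rd: (w>>8)&0x7=0x6 → %r6
  imm: (w>>0)&0xff=0xf1 → $241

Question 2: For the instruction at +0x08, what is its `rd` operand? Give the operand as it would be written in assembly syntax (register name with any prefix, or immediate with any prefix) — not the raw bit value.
[08] 40 06 → 0x0640
  op=0x0640>>11=0x0 ⇒ cpy (RR)
  rd@[10:8]=0x6 ⇒ %r6
  rs@[7:5]=0x2 ⇒ %r2

%r6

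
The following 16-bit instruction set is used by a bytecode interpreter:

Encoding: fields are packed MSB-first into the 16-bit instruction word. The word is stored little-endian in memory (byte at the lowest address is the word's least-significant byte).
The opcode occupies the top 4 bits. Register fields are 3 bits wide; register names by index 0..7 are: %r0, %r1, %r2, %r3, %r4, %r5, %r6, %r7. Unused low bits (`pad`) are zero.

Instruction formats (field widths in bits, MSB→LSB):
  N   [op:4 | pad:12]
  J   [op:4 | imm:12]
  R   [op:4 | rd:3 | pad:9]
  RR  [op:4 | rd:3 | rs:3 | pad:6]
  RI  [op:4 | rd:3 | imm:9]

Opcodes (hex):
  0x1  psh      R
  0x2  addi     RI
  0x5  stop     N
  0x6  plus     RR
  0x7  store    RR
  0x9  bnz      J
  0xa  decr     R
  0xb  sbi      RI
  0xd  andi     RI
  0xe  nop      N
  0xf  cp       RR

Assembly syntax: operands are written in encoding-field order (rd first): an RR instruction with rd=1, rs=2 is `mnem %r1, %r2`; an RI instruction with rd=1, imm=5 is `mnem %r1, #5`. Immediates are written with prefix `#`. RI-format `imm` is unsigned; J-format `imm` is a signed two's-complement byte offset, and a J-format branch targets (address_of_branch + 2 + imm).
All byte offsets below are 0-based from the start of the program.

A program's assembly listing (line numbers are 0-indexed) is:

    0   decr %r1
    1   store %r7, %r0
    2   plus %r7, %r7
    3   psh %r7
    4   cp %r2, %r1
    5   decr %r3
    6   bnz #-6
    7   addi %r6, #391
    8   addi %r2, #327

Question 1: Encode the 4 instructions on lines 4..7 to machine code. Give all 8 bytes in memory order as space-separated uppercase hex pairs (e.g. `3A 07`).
40 F4 00 A6 FA 9F 87 2D

line 4 (cp): pack op=0xf:4|rd=2:3|rs=1:3|pad=0:6 = 0xf440; little→ 40 f4
line 5 (decr): pack op=0xa:4|rd=3:3|pad=0:9 = 0xa600; little→ 00 a6
line 6 (bnz): pack op=0x9:4|imm=-6:12 = 0x9ffa; little→ fa 9f
line 7 (addi): pack op=0x2:4|rd=6:3|imm=391:9 = 0x2d87; little→ 87 2d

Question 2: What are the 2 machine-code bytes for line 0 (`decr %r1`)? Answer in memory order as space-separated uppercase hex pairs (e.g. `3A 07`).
0. decr fields op=0xa:4|rd=1:3|pad=0:9 → word a200h → 00 a2

00 A2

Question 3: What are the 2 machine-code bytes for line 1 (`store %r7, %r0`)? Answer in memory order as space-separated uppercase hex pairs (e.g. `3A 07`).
1. store fields op=0x7:4|rd=7:3|rs=0:3|pad=0:6 → word 7e00h → 00 7e

00 7E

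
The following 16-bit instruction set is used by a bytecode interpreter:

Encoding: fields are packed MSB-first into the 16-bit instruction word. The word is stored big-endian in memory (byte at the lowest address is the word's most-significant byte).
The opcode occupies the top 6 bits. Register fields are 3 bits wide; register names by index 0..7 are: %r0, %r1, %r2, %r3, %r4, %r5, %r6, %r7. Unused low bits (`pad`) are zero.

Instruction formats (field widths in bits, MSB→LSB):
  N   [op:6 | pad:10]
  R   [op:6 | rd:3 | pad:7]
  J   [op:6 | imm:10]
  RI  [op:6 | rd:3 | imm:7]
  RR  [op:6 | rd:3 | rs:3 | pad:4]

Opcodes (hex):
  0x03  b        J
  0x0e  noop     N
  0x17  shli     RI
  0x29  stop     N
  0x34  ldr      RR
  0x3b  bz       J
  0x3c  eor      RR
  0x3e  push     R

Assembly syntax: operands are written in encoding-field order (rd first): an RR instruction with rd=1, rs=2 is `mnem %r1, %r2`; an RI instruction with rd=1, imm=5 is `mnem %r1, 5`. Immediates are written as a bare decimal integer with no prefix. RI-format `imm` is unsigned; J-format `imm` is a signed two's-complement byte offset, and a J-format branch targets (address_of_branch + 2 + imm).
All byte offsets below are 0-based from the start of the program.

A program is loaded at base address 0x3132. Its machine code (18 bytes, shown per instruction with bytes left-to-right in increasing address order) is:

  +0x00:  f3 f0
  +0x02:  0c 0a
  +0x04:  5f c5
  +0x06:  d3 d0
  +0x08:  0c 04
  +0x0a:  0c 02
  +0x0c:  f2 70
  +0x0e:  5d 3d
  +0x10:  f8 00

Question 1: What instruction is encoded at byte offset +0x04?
[04] 5f c5 → 0x5fc5
  opcode bits[15:10]=0x17: shli/RI
  rd@[9:7]=0x7 ⇒ %r7
  imm@[6:0]=0x45 ⇒ 69

shli %r7, 69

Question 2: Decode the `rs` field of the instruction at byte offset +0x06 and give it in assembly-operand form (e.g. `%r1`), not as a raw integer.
[06] d3 d0 → 0xd3d0
  op=0xd3d0>>10=0x34 ⇒ ldr (RR)
  rd@[9:7]=0x7 ⇒ %r7
  rs@[6:4]=0x5 ⇒ %r5

%r5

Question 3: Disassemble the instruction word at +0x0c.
eor %r4, %r7

off 0x0c: read f2 70 as big → 0xf270
  op=0xf270>>10=0x3c ⇒ eor (RR)
  [9:7] rd=4 = %r4
  [6:4] rs=7 = %r7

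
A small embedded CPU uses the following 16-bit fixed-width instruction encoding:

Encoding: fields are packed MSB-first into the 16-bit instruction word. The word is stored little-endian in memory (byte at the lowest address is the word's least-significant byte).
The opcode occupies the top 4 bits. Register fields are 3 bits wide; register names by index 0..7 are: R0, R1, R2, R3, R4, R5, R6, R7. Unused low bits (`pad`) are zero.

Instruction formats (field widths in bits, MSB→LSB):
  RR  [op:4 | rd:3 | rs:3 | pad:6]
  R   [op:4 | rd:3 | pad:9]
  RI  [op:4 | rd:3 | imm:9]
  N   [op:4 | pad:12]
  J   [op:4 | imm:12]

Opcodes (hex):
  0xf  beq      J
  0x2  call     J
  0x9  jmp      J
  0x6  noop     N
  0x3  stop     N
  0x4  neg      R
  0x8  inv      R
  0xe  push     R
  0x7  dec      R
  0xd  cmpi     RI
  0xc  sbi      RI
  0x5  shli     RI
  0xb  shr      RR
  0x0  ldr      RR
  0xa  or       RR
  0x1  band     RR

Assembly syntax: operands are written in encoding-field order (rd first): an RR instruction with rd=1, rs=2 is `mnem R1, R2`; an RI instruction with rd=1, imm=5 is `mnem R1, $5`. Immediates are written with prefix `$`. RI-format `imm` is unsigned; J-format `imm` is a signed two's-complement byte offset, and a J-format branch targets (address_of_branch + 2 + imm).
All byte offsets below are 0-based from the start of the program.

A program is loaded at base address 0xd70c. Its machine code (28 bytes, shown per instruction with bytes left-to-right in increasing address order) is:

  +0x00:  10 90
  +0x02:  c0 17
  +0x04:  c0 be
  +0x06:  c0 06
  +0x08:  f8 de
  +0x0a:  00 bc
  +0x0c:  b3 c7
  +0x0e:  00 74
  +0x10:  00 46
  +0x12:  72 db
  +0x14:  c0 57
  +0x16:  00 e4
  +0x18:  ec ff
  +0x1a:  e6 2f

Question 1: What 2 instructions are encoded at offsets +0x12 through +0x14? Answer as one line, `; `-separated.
cmpi R5, $370; shli R3, $448

[12] 72 db → 0xdb72
  opcode bits[15:12]=0xd: cmpi/RI
  rd@[11:9]=0x5 ⇒ R5
  imm@[8:0]=0x172 ⇒ $370
[14] c0 57 → 0x57c0
  opcode bits[15:12]=0x5: shli/RI
  rd@[11:9]=0x3 ⇒ R3
  imm@[8:0]=0x1c0 ⇒ $448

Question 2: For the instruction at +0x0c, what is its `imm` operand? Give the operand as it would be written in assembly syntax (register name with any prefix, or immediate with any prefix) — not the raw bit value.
@+0c  little-endian(b3 c7) = 0xc7b3
  top 4b → 0xc → sbi [RI]
  [11:9] rd=3 = R3
  [8:0] imm=435 = $435

$435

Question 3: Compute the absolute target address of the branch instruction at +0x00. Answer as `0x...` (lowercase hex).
0xd71e

@+00  little-endian(10 90) = 0x9010
  op=0x9010>>12=0x9 ⇒ jmp (J)
  imm@[11:0]=0x10 ⇒ $16
  target = base 0xd70c + off 0x00 + 2 + imm 16 = 0xd71e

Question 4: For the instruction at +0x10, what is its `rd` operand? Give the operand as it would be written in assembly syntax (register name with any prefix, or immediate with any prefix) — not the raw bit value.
[10] 00 46 → 0x4600
  op=0x4600>>12=0x4 ⇒ neg (R)
  rd@[11:9]=0x3 ⇒ R3

R3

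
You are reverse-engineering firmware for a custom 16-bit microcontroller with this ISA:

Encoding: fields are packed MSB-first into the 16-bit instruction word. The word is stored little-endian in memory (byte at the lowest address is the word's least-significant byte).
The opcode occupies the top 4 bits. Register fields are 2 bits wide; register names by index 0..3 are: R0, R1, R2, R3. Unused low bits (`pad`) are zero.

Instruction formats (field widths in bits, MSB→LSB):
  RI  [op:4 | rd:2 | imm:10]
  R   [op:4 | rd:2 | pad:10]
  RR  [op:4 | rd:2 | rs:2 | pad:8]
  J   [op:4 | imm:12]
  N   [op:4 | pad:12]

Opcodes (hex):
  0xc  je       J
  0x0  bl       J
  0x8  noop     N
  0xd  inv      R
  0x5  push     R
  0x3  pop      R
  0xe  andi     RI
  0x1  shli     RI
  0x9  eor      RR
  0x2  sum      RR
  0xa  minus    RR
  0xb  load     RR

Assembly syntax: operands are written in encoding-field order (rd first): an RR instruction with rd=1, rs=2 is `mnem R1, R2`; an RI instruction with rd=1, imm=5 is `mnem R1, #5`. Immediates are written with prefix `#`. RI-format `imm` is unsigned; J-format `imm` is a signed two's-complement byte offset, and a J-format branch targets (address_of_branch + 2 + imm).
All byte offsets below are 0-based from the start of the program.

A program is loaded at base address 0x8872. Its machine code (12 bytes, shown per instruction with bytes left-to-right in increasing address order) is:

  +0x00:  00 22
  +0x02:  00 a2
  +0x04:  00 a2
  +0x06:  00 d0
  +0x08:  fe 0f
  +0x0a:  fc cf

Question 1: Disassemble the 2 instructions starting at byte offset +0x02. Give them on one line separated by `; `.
[02] 00 a2 → 0xa200
  top 4b → 0xa → minus [RR]
  rd@[11:10]=0x0 ⇒ R0
  rs@[9:8]=0x2 ⇒ R2
[04] 00 a2 → 0xa200
  top 4b → 0xa → minus [RR]
  rd@[11:10]=0x0 ⇒ R0
  rs@[9:8]=0x2 ⇒ R2

minus R0, R2; minus R0, R2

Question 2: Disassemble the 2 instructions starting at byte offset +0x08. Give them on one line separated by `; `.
bl #-2; je #-4

[08] fe 0f → 0x0ffe
  top 4b → 0x0 → bl [J]
  [11:0] imm=4094 (s12→-2) = #-2
[0a] fc cf → 0xcffc
  top 4b → 0xc → je [J]
  [11:0] imm=4092 (s12→-4) = #-4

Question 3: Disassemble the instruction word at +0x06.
inv R0

[06] 00 d0 → 0xd000
  opcode bits[15:12]=0xd: inv/R
  rd: (w>>10)&0x3=0x0 → R0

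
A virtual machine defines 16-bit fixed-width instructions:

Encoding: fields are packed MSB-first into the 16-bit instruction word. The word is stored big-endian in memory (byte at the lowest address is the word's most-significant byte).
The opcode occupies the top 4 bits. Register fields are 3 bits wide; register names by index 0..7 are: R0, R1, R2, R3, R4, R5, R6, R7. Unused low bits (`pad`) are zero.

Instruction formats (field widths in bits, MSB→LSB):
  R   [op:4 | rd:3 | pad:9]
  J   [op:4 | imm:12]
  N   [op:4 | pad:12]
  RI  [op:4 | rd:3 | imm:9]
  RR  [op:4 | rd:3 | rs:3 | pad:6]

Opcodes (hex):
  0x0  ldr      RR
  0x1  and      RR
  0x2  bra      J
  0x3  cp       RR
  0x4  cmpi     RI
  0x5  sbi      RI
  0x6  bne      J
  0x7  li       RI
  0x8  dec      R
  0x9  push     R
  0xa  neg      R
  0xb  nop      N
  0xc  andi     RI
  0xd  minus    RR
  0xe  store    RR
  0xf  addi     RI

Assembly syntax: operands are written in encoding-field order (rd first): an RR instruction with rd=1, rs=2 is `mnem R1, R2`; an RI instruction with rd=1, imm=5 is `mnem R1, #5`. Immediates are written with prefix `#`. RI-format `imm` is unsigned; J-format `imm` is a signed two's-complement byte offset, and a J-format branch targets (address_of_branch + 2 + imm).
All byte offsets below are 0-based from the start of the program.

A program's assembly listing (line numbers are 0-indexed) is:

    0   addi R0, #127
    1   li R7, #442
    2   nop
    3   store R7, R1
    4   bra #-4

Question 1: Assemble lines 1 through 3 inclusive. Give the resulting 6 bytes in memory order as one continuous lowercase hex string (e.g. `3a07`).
line 1 (li): pack op=0x7:4|rd=7:3|imm=442:9 = 0x7fba; big→ 7f ba
line 2 (nop): pack op=0xb:4|pad=0:12 = 0xb000; big→ b0 00
line 3 (store): pack op=0xe:4|rd=7:3|rs=1:3|pad=0:6 = 0xee40; big→ ee 40

7fbab000ee40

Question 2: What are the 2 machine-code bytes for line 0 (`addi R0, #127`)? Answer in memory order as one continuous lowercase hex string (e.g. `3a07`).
f07f

L0: addi op=0xf:4|rd=0:3|imm=127:9 ⇒ 0xf07f ⇒ big f0 7f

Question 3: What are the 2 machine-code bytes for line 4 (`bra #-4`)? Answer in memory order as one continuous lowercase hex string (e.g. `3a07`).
2ffc

L4: bra op=0x2:4|imm=-4:12 ⇒ 0x2ffc ⇒ big 2f fc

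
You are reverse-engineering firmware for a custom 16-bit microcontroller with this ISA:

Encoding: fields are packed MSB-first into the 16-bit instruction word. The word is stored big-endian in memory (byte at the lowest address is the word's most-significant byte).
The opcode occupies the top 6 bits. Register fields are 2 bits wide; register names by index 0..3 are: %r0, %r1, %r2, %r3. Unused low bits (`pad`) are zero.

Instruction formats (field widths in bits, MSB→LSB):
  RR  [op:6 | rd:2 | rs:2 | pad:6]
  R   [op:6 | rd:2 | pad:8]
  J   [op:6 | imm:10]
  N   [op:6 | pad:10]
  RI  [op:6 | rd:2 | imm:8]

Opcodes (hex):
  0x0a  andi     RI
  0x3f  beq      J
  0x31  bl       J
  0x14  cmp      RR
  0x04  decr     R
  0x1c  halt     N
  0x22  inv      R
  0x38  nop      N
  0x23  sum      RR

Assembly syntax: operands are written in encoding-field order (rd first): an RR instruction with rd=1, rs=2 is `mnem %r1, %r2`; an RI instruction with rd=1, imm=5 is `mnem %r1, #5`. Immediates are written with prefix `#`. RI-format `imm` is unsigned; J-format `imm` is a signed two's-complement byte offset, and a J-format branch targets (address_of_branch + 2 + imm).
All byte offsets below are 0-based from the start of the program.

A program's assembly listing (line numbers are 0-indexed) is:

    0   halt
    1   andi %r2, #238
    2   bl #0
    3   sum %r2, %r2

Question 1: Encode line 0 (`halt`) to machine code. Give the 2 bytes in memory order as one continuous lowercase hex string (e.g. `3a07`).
line 0 (halt): pack op=0x1c:6|pad=0:10 = 0x7000; big→ 70 00

7000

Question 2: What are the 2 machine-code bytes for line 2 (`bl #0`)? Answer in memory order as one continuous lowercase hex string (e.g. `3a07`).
c400

line 2 (bl): pack op=0x31:6|imm=0:10 = 0xc400; big→ c4 00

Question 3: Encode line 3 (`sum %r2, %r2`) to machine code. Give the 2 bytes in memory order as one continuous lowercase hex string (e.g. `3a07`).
3. sum fields op=0x23:6|rd=2:2|rs=2:2|pad=0:6 → word 8e80h → 8e 80

8e80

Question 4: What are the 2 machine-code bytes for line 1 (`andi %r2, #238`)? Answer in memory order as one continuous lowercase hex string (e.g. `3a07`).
1. andi fields op=0xa:6|rd=2:2|imm=238:8 → word 2aeeh → 2a ee

2aee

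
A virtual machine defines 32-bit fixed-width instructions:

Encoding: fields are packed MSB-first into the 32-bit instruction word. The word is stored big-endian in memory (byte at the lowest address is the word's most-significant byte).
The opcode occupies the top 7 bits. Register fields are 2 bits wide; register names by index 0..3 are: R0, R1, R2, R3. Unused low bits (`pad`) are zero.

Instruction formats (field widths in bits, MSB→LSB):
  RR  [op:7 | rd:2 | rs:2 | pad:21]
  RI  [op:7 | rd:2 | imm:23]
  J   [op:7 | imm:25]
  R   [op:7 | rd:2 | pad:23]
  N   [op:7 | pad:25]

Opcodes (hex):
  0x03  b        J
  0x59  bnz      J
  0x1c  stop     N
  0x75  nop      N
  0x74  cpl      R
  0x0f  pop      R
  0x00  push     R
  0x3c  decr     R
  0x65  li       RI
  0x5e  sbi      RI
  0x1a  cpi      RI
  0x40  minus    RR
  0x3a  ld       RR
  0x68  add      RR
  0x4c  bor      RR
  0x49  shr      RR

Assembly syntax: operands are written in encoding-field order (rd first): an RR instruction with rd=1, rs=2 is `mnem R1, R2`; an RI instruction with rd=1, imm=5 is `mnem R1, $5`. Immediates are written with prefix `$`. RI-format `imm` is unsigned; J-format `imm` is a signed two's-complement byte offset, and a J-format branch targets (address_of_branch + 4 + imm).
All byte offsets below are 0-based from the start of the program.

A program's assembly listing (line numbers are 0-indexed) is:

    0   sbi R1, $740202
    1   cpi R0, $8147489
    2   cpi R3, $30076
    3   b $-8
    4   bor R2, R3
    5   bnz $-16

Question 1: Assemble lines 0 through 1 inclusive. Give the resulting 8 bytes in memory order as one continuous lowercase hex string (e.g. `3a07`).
bc8b4b6a347c5221

0. sbi fields op=0x5e:7|rd=1:2|imm=740202:23 → word bc8b4b6ah → bc 8b 4b 6a
1. cpi fields op=0x1a:7|rd=0:2|imm=8147489:23 → word 347c5221h → 34 7c 52 21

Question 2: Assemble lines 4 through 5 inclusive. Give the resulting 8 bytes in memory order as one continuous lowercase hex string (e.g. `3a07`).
99600000b3fffff0

line 4 (bor): pack op=0x4c:7|rd=2:2|rs=3:2|pad=0:21 = 0x99600000; big→ 99 60 00 00
line 5 (bnz): pack op=0x59:7|imm=-16:25 = 0xb3fffff0; big→ b3 ff ff f0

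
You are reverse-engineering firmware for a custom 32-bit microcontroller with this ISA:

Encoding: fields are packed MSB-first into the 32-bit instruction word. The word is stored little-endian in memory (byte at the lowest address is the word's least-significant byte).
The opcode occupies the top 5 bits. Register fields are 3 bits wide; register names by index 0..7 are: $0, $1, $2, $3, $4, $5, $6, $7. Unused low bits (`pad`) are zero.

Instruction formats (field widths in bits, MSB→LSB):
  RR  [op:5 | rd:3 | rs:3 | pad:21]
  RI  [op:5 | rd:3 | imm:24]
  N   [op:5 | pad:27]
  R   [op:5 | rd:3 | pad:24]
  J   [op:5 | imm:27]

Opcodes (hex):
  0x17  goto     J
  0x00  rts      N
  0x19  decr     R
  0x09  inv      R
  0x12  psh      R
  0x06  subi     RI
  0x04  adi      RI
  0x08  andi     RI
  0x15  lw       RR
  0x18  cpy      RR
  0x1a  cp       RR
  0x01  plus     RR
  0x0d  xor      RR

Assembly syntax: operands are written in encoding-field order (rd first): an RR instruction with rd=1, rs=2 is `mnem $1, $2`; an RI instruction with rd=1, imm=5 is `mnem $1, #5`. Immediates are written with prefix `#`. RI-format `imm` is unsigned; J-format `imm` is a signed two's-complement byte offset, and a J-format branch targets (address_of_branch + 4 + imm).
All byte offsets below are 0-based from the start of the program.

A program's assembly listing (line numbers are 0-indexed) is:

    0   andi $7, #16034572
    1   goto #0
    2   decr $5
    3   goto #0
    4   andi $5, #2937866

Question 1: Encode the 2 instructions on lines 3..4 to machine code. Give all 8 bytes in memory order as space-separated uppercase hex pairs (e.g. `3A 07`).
3. goto fields op=0x17:5|imm=0:27 → word b8000000h → 00 00 00 b8
4. andi fields op=0x8:5|rd=5:3|imm=2937866:24 → word 452cd40ah → 0a d4 2c 45

00 00 00 B8 0A D4 2C 45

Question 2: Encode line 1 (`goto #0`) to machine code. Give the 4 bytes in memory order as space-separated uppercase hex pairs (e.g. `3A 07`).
L1: goto op=0x17:5|imm=0:27 ⇒ 0xb8000000 ⇒ little 00 00 00 b8

00 00 00 B8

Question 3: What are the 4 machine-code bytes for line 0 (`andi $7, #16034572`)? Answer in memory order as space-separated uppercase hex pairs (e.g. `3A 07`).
0C AB F4 47

line 0 (andi): pack op=0x8:5|rd=7:3|imm=16034572:24 = 0x47f4ab0c; little→ 0c ab f4 47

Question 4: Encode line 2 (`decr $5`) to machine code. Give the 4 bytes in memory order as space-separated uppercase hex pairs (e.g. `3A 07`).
L2: decr op=0x19:5|rd=5:3|pad=0:24 ⇒ 0xcd000000 ⇒ little 00 00 00 cd

00 00 00 CD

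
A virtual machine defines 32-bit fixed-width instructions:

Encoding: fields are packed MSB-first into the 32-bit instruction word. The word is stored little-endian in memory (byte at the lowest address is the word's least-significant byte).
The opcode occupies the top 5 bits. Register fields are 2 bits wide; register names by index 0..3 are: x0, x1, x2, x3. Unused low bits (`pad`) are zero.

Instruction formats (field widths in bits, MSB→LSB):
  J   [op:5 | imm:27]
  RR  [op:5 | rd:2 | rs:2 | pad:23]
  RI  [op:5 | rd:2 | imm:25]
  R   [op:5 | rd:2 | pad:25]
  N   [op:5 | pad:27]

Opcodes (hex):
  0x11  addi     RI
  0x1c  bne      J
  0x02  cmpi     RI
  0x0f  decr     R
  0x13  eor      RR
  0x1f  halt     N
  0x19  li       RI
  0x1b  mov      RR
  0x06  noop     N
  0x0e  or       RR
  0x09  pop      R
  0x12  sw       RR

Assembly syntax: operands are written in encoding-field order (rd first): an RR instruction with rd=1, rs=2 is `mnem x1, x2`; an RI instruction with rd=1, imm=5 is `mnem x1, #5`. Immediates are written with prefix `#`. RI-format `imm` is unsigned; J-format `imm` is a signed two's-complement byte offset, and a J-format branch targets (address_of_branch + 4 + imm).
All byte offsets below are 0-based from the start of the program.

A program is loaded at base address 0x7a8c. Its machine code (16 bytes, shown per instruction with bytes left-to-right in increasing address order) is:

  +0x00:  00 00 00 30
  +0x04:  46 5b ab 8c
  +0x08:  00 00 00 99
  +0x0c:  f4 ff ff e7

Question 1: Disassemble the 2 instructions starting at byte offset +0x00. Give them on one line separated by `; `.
noop; addi x2, #11230022

[00] 00 00 00 30 → 0x30000000
  op=0x30000000>>27=0x6 ⇒ noop (N)
[04] 46 5b ab 8c → 0x8cab5b46
  op=0x8cab5b46>>27=0x11 ⇒ addi (RI)
  rd: (w>>25)&0x3=0x2 → x2
  imm: (w>>0)&0x1ffffff=0xab5b46 → #11230022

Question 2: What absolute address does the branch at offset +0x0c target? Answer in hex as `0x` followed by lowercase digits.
0x7a90

off 0x0c: read f4 ff ff e7 as little → 0xe7fffff4
  op=0xe7fffff4>>27=0x1c ⇒ bne (J)
  imm@[26:0]=0x7fffff4 (s27→-12) ⇒ #-12
  target = base 0x7a8c + off 0x0c + 4 + imm -12 = 0x7a90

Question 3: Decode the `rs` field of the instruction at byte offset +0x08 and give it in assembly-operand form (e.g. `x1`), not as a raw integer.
[08] 00 00 00 99 → 0x99000000
  opcode bits[31:27]=0x13: eor/RR
  [26:25] rd=0 = x0
  [24:23] rs=2 = x2

x2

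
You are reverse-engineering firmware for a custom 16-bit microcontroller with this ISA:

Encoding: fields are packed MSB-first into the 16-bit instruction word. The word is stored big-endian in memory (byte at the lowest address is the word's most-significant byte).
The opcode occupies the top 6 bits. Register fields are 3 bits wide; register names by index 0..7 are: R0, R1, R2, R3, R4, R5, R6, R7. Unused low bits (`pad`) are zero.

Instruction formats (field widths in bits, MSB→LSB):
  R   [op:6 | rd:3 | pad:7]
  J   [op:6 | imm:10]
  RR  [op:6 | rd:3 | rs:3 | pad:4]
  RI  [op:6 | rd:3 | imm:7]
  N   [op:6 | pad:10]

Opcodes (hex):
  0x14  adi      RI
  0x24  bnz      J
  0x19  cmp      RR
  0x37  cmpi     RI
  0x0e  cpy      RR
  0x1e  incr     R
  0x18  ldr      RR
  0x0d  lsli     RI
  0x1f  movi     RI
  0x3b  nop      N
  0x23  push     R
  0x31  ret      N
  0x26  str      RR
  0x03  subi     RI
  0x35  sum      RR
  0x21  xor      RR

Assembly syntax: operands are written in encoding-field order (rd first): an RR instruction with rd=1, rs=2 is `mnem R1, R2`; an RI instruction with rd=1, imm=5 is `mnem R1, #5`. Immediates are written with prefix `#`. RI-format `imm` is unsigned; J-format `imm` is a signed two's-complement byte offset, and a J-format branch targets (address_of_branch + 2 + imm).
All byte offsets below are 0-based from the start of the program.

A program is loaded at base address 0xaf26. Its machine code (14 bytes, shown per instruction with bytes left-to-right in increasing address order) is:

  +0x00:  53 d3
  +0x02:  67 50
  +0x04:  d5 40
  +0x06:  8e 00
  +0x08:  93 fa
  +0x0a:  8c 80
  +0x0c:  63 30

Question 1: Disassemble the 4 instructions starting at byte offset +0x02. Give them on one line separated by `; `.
+0x02: 67 50 ⇒ word 0x6750 (big)
  op=0x6750>>10=0x19 ⇒ cmp (RR)
  rd: (w>>7)&0x7=0x6 → R6
  rs: (w>>4)&0x7=0x5 → R5
+0x04: d5 40 ⇒ word 0xd540 (big)
  op=0xd540>>10=0x35 ⇒ sum (RR)
  rd: (w>>7)&0x7=0x2 → R2
  rs: (w>>4)&0x7=0x4 → R4
+0x06: 8e 00 ⇒ word 0x8e00 (big)
  op=0x8e00>>10=0x23 ⇒ push (R)
  rd: (w>>7)&0x7=0x4 → R4
+0x08: 93 fa ⇒ word 0x93fa (big)
  op=0x93fa>>10=0x24 ⇒ bnz (J)
  imm: (w>>0)&0x3ff=0x3fa (s10→-6) → #-6

cmp R6, R5; sum R2, R4; push R4; bnz #-6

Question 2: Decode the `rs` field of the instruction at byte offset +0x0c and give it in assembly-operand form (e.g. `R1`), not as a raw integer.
R3

@+0c  big-endian(63 30) = 0x6330
  top 6b → 0x18 → ldr [RR]
  rd@[9:7]=0x6 ⇒ R6
  rs@[6:4]=0x3 ⇒ R3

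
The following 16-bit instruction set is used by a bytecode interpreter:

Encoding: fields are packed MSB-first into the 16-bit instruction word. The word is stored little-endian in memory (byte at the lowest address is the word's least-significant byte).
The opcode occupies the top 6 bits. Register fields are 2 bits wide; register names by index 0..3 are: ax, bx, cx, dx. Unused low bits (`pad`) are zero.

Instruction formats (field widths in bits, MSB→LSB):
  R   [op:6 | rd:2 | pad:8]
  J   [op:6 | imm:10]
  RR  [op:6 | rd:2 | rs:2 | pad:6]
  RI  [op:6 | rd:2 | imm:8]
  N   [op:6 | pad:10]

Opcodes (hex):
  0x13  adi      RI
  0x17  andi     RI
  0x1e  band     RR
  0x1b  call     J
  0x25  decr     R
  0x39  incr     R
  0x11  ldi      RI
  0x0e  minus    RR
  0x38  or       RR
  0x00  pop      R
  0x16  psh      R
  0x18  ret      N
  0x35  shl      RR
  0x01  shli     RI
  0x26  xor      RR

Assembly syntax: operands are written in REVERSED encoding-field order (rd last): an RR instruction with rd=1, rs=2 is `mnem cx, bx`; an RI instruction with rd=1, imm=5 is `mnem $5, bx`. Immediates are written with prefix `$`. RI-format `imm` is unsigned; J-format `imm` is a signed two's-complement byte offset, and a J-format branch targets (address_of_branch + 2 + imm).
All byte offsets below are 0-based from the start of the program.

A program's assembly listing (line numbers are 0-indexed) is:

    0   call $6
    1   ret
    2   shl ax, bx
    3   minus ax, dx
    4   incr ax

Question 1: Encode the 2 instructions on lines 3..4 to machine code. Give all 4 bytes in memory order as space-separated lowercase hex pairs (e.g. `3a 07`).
00 3b 00 e4

line 3 (minus): pack op=0xe:6|rd=3:2|rs=0:2|pad=0:6 = 0x3b00; little→ 00 3b
line 4 (incr): pack op=0x39:6|rd=0:2|pad=0:8 = 0xe400; little→ 00 e4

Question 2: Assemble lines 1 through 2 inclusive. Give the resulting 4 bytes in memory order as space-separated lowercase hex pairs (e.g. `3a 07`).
00 60 00 d5

1. ret fields op=0x18:6|pad=0:10 → word 6000h → 00 60
2. shl fields op=0x35:6|rd=1:2|rs=0:2|pad=0:6 → word d500h → 00 d5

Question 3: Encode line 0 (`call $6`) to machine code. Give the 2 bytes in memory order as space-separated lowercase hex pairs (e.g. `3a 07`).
06 6c

L0: call op=0x1b:6|imm=6:10 ⇒ 0x6c06 ⇒ little 06 6c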